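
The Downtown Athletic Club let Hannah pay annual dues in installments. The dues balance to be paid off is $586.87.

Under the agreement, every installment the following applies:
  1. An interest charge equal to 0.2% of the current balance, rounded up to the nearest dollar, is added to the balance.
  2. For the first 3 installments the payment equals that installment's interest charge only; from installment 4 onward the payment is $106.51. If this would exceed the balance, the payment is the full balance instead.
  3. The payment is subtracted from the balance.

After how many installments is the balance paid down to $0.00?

Installment 1: opening $586.87; interest $2.00 → $588.87; payment $2.00; balance $586.87
Installment 2: opening $586.87; interest $2.00 → $588.87; payment $2.00; balance $586.87
Installment 3: opening $586.87; interest $2.00 → $588.87; payment $2.00; balance $586.87
Installment 4: opening $586.87; interest $2.00 → $588.87; payment $106.51; balance $482.36
Installment 5: opening $482.36; interest $1.00 → $483.36; payment $106.51; balance $376.85
Installment 6: opening $376.85; interest $1.00 → $377.85; payment $106.51; balance $271.34
Installment 7: opening $271.34; interest $1.00 → $272.34; payment $106.51; balance $165.83
Installment 8: opening $165.83; interest $1.00 → $166.83; payment $106.51; balance $60.32
Installment 9: opening $60.32; interest $1.00 → $61.32; payment $61.32; balance $0.00
Balance reaches $0.00 in installment 9.

9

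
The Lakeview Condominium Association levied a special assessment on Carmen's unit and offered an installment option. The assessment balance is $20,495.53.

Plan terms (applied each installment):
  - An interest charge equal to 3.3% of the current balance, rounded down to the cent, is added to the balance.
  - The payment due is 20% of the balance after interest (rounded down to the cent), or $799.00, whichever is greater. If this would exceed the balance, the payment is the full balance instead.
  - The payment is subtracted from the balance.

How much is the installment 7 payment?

$1,348.75

# | Opening | Interest | Payment | End bal
1 | $20,495.53 | $676.35 | $4,234.37 | $16,937.51
2 | $16,937.51 | $558.93 | $3,499.28 | $13,997.16
3 | $13,997.16 | $461.90 | $2,891.81 | $11,567.25
4 | $11,567.25 | $381.71 | $2,389.79 | $9,559.17
5 | $9,559.17 | $315.45 | $1,974.92 | $7,899.70
6 | $7,899.70 | $260.69 | $1,632.07 | $6,528.32
7 | $6,528.32 | $215.43 | $1,348.75 | $5,395.00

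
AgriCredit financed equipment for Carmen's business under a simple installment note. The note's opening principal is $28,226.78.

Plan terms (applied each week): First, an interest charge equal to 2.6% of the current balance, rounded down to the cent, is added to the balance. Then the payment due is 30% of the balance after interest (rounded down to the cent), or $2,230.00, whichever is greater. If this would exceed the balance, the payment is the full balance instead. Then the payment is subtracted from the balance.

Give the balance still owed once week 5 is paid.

# | Opening | Interest | Payment | End bal
1 | $28,226.78 | $733.89 | $8,688.20 | $20,272.47
2 | $20,272.47 | $527.08 | $6,239.86 | $14,559.69
3 | $14,559.69 | $378.55 | $4,481.47 | $10,456.77
4 | $10,456.77 | $271.87 | $3,218.59 | $7,510.05
5 | $7,510.05 | $195.26 | $2,311.59 | $5,393.72

$5,393.72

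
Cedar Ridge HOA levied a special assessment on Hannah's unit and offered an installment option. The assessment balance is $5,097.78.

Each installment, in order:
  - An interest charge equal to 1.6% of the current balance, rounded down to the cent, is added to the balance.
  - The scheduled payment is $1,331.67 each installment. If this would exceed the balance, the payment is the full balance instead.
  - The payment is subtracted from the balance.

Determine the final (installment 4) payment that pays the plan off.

Installment 1: opening $5,097.78; interest $81.56 → $5,179.34; payment $1,331.67; balance $3,847.67
Installment 2: opening $3,847.67; interest $61.56 → $3,909.23; payment $1,331.67; balance $2,577.56
Installment 3: opening $2,577.56; interest $41.24 → $2,618.80; payment $1,331.67; balance $1,287.13
Installment 4: opening $1,287.13; interest $20.59 → $1,307.72; payment $1,307.72; balance $0.00

$1,307.72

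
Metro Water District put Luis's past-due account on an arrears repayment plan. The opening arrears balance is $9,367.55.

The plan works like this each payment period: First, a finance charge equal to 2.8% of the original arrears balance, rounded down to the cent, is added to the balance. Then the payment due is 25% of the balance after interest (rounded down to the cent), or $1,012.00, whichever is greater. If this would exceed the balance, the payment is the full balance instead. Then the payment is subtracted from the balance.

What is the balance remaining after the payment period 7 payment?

Payment period 1: $9,367.55 +$262.29 interest = $9,629.84; pay $2,407.46 → $7,222.38
Payment period 2: $7,222.38 +$262.29 interest = $7,484.67; pay $1,871.16 → $5,613.51
Payment period 3: $5,613.51 +$262.29 interest = $5,875.80; pay $1,468.95 → $4,406.85
Payment period 4: $4,406.85 +$262.29 interest = $4,669.14; pay $1,167.28 → $3,501.86
Payment period 5: $3,501.86 +$262.29 interest = $3,764.15; pay $1,012.00 → $2,752.15
Payment period 6: $2,752.15 +$262.29 interest = $3,014.44; pay $1,012.00 → $2,002.44
Payment period 7: $2,002.44 +$262.29 interest = $2,264.73; pay $1,012.00 → $1,252.73

$1,252.73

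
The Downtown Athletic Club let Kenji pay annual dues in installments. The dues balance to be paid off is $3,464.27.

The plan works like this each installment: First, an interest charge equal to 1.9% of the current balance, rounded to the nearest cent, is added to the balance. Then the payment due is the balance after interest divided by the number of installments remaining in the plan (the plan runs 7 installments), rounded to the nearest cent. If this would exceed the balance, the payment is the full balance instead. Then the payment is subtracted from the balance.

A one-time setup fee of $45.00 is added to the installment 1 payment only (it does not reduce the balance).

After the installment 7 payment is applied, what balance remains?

Installment 1: $3,464.27 +$65.82 interest = $3,530.09; pay $504.30 (+ $45.00 fee) → $3,025.79
Installment 2: $3,025.79 +$57.49 interest = $3,083.28; pay $513.88 → $2,569.40
Installment 3: $2,569.40 +$48.82 interest = $2,618.22; pay $523.64 → $2,094.58
Installment 4: $2,094.58 +$39.80 interest = $2,134.38; pay $533.60 → $1,600.78
Installment 5: $1,600.78 +$30.41 interest = $1,631.19; pay $543.73 → $1,087.46
Installment 6: $1,087.46 +$20.66 interest = $1,108.12; pay $554.06 → $554.06
Installment 7: $554.06 +$10.53 interest = $564.59; pay $564.59 → $0.00

$0.00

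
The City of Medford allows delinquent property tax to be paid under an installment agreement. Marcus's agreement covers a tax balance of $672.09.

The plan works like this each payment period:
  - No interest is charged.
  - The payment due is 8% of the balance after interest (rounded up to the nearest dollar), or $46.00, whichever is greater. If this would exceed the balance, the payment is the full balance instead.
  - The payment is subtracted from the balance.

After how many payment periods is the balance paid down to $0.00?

15

Payment period 1: opening $672.09; payment $54.00; balance $618.09
Payment period 2: opening $618.09; payment $50.00; balance $568.09
Payment period 3: opening $568.09; payment $46.00; balance $522.09
Payment period 4: opening $522.09; payment $46.00; balance $476.09
Payment period 5: opening $476.09; payment $46.00; balance $430.09
Payment period 6: opening $430.09; payment $46.00; balance $384.09
Payment period 7: opening $384.09; payment $46.00; balance $338.09
Payment period 8: opening $338.09; payment $46.00; balance $292.09
Payment period 9: opening $292.09; payment $46.00; balance $246.09
Payment period 10: opening $246.09; payment $46.00; balance $200.09
Payment period 11: opening $200.09; payment $46.00; balance $154.09
Payment period 12: opening $154.09; payment $46.00; balance $108.09
Payment period 13: opening $108.09; payment $46.00; balance $62.09
Payment period 14: opening $62.09; payment $46.00; balance $16.09
Payment period 15: opening $16.09; payment $16.09; balance $0.00
Balance reaches $0.00 in payment period 15.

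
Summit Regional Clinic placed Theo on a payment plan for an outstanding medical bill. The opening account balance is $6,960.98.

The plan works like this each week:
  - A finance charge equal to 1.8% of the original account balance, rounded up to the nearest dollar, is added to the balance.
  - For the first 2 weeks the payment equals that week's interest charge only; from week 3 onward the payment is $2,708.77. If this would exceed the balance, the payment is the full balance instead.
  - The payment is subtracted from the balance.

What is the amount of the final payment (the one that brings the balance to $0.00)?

# | Opening | Interest | Payment | End bal
1 | $6,960.98 | $126.00 | $126.00 | $6,960.98
2 | $6,960.98 | $126.00 | $126.00 | $6,960.98
3 | $6,960.98 | $126.00 | $2,708.77 | $4,378.21
4 | $4,378.21 | $126.00 | $2,708.77 | $1,795.44
5 | $1,795.44 | $126.00 | $1,921.44 | $0.00

$1,921.44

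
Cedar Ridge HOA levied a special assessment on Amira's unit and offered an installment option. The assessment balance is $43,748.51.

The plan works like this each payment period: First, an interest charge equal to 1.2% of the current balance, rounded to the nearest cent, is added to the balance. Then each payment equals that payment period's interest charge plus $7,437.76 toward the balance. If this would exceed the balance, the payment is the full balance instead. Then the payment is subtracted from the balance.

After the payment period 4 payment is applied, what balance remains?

$13,997.47

Payment period 1: $43,748.51 +$524.98 interest = $44,273.49; pay $7,962.74 → $36,310.75
Payment period 2: $36,310.75 +$435.73 interest = $36,746.48; pay $7,873.49 → $28,872.99
Payment period 3: $28,872.99 +$346.48 interest = $29,219.47; pay $7,784.24 → $21,435.23
Payment period 4: $21,435.23 +$257.22 interest = $21,692.45; pay $7,694.98 → $13,997.47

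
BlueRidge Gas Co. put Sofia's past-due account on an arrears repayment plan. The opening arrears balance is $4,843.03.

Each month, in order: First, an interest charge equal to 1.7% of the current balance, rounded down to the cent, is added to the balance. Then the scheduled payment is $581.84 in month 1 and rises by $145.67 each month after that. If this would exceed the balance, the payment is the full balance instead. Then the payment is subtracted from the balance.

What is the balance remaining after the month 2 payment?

$3,689.84

Month 1: opening $4,843.03; interest $82.33 → $4,925.36; payment $581.84; balance $4,343.52
Month 2: opening $4,343.52; interest $73.83 → $4,417.35; payment $727.51; balance $3,689.84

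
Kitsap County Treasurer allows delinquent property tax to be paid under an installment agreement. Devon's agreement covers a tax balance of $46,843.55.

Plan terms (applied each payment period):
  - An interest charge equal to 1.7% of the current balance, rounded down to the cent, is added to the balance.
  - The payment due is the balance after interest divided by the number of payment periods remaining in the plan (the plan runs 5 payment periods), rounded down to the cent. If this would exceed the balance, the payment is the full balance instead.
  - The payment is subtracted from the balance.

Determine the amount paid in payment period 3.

$9,854.68

Payment period 1: $46,843.55 +$796.34 interest = $47,639.89; pay $9,527.97 → $38,111.92
Payment period 2: $38,111.92 +$647.90 interest = $38,759.82; pay $9,689.95 → $29,069.87
Payment period 3: $29,069.87 +$494.18 interest = $29,564.05; pay $9,854.68 → $19,709.37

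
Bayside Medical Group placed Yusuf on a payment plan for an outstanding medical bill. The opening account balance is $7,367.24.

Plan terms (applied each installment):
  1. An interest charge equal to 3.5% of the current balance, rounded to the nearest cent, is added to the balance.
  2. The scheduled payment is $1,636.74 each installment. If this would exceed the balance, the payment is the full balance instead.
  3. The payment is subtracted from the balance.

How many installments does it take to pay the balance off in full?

5

# | Opening | Interest | Payment | End bal
1 | $7,367.24 | $257.85 | $1,636.74 | $5,988.35
2 | $5,988.35 | $209.59 | $1,636.74 | $4,561.20
3 | $4,561.20 | $159.64 | $1,636.74 | $3,084.10
4 | $3,084.10 | $107.94 | $1,636.74 | $1,555.30
5 | $1,555.30 | $54.44 | $1,609.74 | $0.00
Balance reaches $0.00 in installment 5.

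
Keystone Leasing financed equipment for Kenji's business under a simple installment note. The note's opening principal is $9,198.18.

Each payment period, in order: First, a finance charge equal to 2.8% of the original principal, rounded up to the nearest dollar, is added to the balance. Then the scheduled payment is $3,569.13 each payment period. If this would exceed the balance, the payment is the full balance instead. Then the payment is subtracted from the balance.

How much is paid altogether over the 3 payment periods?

# | Opening | Interest | Payment | End bal
1 | $9,198.18 | $258.00 | $3,569.13 | $5,887.05
2 | $5,887.05 | $258.00 | $3,569.13 | $2,575.92
3 | $2,575.92 | $258.00 | $2,833.92 | $0.00
Total paid: $9,972.18

$9,972.18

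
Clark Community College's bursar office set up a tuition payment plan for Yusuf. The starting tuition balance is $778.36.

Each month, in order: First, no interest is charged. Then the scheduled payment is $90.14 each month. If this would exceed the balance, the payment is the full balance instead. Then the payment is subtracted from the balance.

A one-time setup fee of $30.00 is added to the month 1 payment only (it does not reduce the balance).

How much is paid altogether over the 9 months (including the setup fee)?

$808.36

Month 1: $778.36 − $90.14 (+ $30.00 fee) → $688.22
Month 2: $688.22 − $90.14 → $598.08
Month 3: $598.08 − $90.14 → $507.94
Month 4: $507.94 − $90.14 → $417.80
Month 5: $417.80 − $90.14 → $327.66
Month 6: $327.66 − $90.14 → $237.52
Month 7: $237.52 − $90.14 → $147.38
Month 8: $147.38 − $90.14 → $57.24
Month 9: $57.24 − $57.24 → $0.00
Total paid: $808.36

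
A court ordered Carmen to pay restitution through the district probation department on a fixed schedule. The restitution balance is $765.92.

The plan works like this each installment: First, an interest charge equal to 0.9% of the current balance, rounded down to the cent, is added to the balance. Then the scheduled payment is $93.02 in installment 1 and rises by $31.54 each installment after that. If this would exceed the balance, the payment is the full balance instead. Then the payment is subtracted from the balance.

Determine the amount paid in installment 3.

$156.10

Installment 1: $765.92 +$6.89 interest = $772.81; pay $93.02 → $679.79
Installment 2: $679.79 +$6.11 interest = $685.90; pay $124.56 → $561.34
Installment 3: $561.34 +$5.05 interest = $566.39; pay $156.10 → $410.29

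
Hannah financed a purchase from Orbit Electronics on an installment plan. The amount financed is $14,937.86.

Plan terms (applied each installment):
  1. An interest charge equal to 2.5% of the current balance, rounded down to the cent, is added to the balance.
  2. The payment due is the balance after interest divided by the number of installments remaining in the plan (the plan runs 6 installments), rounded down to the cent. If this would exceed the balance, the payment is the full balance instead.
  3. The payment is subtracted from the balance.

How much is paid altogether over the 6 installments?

$16,300.74

Installment 1: opening $14,937.86; interest $373.44 → $15,311.30; payment $2,551.88; balance $12,759.42
Installment 2: opening $12,759.42; interest $318.98 → $13,078.40; payment $2,615.68; balance $10,462.72
Installment 3: opening $10,462.72; interest $261.56 → $10,724.28; payment $2,681.07; balance $8,043.21
Installment 4: opening $8,043.21; interest $201.08 → $8,244.29; payment $2,748.09; balance $5,496.20
Installment 5: opening $5,496.20; interest $137.40 → $5,633.60; payment $2,816.80; balance $2,816.80
Installment 6: opening $2,816.80; interest $70.42 → $2,887.22; payment $2,887.22; balance $0.00
Total paid: $16,300.74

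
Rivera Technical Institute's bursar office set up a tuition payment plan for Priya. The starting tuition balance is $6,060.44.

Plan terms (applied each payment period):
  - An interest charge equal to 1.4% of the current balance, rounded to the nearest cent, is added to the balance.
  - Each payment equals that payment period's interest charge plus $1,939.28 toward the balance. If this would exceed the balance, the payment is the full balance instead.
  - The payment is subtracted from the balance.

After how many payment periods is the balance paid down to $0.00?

4

Payment period 1: $6,060.44 +$84.85 interest = $6,145.29; pay $2,024.13 → $4,121.16
Payment period 2: $4,121.16 +$57.70 interest = $4,178.86; pay $1,996.98 → $2,181.88
Payment period 3: $2,181.88 +$30.55 interest = $2,212.43; pay $1,969.83 → $242.60
Payment period 4: $242.60 +$3.40 interest = $246.00; pay $246.00 → $0.00
Balance reaches $0.00 in payment period 4.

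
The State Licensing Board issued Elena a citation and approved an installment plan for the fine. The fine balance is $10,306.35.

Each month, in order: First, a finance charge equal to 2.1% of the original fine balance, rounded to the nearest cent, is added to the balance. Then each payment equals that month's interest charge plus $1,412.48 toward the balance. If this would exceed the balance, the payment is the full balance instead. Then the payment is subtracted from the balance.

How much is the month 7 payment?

# | Opening | Interest | Payment | End bal
1 | $10,306.35 | $216.43 | $1,628.91 | $8,893.87
2 | $8,893.87 | $216.43 | $1,628.91 | $7,481.39
3 | $7,481.39 | $216.43 | $1,628.91 | $6,068.91
4 | $6,068.91 | $216.43 | $1,628.91 | $4,656.43
5 | $4,656.43 | $216.43 | $1,628.91 | $3,243.95
6 | $3,243.95 | $216.43 | $1,628.91 | $1,831.47
7 | $1,831.47 | $216.43 | $1,628.91 | $418.99

$1,628.91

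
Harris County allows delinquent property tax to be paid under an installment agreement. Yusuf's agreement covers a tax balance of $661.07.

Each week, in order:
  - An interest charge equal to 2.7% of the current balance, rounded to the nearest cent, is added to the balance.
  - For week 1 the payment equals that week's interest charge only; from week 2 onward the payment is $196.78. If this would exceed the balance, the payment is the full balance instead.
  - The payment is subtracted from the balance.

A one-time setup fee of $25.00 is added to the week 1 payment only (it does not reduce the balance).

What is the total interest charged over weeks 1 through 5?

$59.74

# | Opening | Interest | Payment | Fee | End bal
1 | $661.07 | $17.85 | $17.85 | $25.00 | $661.07
2 | $661.07 | $17.85 | $196.78 | — | $482.14
3 | $482.14 | $13.02 | $196.78 | — | $298.38
4 | $298.38 | $8.06 | $196.78 | — | $109.66
5 | $109.66 | $2.96 | $112.62 | — | $0.00
Total interest: $17.85 + $17.85 + $13.02 + $8.06 + $2.96 = $59.74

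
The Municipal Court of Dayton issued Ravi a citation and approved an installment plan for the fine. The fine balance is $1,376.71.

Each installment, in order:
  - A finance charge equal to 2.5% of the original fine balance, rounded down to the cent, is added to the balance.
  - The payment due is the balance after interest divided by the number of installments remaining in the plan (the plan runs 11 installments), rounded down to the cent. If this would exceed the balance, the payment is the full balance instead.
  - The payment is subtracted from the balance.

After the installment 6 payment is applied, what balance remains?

$752.52

Installment 1: opening $1,376.71; interest $34.41 → $1,411.12; payment $128.28; balance $1,282.84
Installment 2: opening $1,282.84; interest $34.41 → $1,317.25; payment $131.72; balance $1,185.53
Installment 3: opening $1,185.53; interest $34.41 → $1,219.94; payment $135.54; balance $1,084.40
Installment 4: opening $1,084.40; interest $34.41 → $1,118.81; payment $139.85; balance $978.96
Installment 5: opening $978.96; interest $34.41 → $1,013.37; payment $144.76; balance $868.61
Installment 6: opening $868.61; interest $34.41 → $903.02; payment $150.50; balance $752.52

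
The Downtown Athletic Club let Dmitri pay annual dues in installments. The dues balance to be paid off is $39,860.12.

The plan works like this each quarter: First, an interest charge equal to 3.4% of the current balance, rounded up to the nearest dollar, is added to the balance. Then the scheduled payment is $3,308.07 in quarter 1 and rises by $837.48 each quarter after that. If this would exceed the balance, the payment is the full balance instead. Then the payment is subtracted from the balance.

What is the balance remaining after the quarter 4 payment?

$26,502.96

Quarter 1: opening $39,860.12; interest $1,356.00 → $41,216.12; payment $3,308.07; balance $37,908.05
Quarter 2: opening $37,908.05; interest $1,289.00 → $39,197.05; payment $4,145.55; balance $35,051.50
Quarter 3: opening $35,051.50; interest $1,192.00 → $36,243.50; payment $4,983.03; balance $31,260.47
Quarter 4: opening $31,260.47; interest $1,063.00 → $32,323.47; payment $5,820.51; balance $26,502.96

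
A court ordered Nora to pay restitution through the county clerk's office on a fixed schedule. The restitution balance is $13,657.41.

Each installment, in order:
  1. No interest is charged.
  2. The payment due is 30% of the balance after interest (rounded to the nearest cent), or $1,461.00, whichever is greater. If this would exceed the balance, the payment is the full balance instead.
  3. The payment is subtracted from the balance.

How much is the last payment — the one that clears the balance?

Installment 1: opening $13,657.41; payment $4,097.22; balance $9,560.19
Installment 2: opening $9,560.19; payment $2,868.06; balance $6,692.13
Installment 3: opening $6,692.13; payment $2,007.64; balance $4,684.49
Installment 4: opening $4,684.49; payment $1,461.00; balance $3,223.49
Installment 5: opening $3,223.49; payment $1,461.00; balance $1,762.49
Installment 6: opening $1,762.49; payment $1,461.00; balance $301.49
Installment 7: opening $301.49; payment $301.49; balance $0.00

$301.49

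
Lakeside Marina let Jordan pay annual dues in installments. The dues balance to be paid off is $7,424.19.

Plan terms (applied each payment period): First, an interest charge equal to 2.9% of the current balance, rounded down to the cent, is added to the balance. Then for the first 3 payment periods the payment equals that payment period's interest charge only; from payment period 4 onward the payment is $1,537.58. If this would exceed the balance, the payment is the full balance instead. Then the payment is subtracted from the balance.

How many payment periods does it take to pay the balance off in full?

Payment period 1: opening $7,424.19; interest $215.30 → $7,639.49; payment $215.30; balance $7,424.19
Payment period 2: opening $7,424.19; interest $215.30 → $7,639.49; payment $215.30; balance $7,424.19
Payment period 3: opening $7,424.19; interest $215.30 → $7,639.49; payment $215.30; balance $7,424.19
Payment period 4: opening $7,424.19; interest $215.30 → $7,639.49; payment $1,537.58; balance $6,101.91
Payment period 5: opening $6,101.91; interest $176.95 → $6,278.86; payment $1,537.58; balance $4,741.28
Payment period 6: opening $4,741.28; interest $137.49 → $4,878.77; payment $1,537.58; balance $3,341.19
Payment period 7: opening $3,341.19; interest $96.89 → $3,438.08; payment $1,537.58; balance $1,900.50
Payment period 8: opening $1,900.50; interest $55.11 → $1,955.61; payment $1,537.58; balance $418.03
Payment period 9: opening $418.03; interest $12.12 → $430.15; payment $430.15; balance $0.00
Balance reaches $0.00 in payment period 9.

9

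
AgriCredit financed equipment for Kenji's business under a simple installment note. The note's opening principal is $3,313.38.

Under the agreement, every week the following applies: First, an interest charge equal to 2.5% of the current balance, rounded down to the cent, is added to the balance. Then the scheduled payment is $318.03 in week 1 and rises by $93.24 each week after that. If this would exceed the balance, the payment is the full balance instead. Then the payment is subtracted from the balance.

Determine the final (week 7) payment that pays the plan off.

Week 1: opening $3,313.38; interest $82.83 → $3,396.21; payment $318.03; balance $3,078.18
Week 2: opening $3,078.18; interest $76.95 → $3,155.13; payment $411.27; balance $2,743.86
Week 3: opening $2,743.86; interest $68.59 → $2,812.45; payment $504.51; balance $2,307.94
Week 4: opening $2,307.94; interest $57.69 → $2,365.63; payment $597.75; balance $1,767.88
Week 5: opening $1,767.88; interest $44.19 → $1,812.07; payment $690.99; balance $1,121.08
Week 6: opening $1,121.08; interest $28.02 → $1,149.10; payment $784.23; balance $364.87
Week 7: opening $364.87; interest $9.12 → $373.99; payment $373.99; balance $0.00

$373.99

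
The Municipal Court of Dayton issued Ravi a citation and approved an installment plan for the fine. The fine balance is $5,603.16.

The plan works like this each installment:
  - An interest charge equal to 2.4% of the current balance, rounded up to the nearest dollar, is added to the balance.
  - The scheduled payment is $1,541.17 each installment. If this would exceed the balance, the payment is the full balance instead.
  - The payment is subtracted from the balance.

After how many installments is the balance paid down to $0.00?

Installment 1: opening $5,603.16; interest $135.00 → $5,738.16; payment $1,541.17; balance $4,196.99
Installment 2: opening $4,196.99; interest $101.00 → $4,297.99; payment $1,541.17; balance $2,756.82
Installment 3: opening $2,756.82; interest $67.00 → $2,823.82; payment $1,541.17; balance $1,282.65
Installment 4: opening $1,282.65; interest $31.00 → $1,313.65; payment $1,313.65; balance $0.00
Balance reaches $0.00 in installment 4.

4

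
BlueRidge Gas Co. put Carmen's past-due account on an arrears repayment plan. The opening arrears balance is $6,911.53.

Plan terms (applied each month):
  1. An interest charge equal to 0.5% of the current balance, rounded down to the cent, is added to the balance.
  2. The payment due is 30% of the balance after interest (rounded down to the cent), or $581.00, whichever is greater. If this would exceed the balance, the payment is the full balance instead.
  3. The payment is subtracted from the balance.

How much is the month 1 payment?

$2,083.82

# | Opening | Interest | Payment | End bal
1 | $6,911.53 | $34.55 | $2,083.82 | $4,862.26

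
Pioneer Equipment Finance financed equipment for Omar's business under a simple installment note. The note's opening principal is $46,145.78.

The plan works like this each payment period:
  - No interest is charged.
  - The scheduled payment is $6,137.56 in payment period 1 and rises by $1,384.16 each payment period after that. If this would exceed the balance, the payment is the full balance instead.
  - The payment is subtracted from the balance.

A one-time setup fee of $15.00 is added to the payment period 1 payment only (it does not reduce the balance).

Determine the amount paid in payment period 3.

$8,905.88

Payment period 1: $46,145.78 − $6,137.56 (+ $15.00 fee) → $40,008.22
Payment period 2: $40,008.22 − $7,521.72 → $32,486.50
Payment period 3: $32,486.50 − $8,905.88 → $23,580.62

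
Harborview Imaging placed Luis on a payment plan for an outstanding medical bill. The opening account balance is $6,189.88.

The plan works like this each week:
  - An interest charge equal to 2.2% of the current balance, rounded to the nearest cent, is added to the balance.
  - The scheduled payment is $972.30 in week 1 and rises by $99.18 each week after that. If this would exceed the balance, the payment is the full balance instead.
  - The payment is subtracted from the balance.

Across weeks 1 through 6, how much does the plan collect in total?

$6,678.43

Week 1: opening $6,189.88; interest $136.18 → $6,326.06; payment $972.30; balance $5,353.76
Week 2: opening $5,353.76; interest $117.78 → $5,471.54; payment $1,071.48; balance $4,400.06
Week 3: opening $4,400.06; interest $96.80 → $4,496.86; payment $1,170.66; balance $3,326.20
Week 4: opening $3,326.20; interest $73.18 → $3,399.38; payment $1,269.84; balance $2,129.54
Week 5: opening $2,129.54; interest $46.85 → $2,176.39; payment $1,369.02; balance $807.37
Week 6: opening $807.37; interest $17.76 → $825.13; payment $825.13; balance $0.00
Total paid: $6,678.43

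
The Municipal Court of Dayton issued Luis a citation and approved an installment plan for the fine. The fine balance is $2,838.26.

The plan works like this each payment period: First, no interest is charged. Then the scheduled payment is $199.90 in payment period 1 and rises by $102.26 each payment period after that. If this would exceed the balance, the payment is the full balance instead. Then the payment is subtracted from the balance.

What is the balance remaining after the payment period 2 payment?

# | Opening | Payment | End bal
1 | $2,838.26 | $199.90 | $2,638.36
2 | $2,638.36 | $302.16 | $2,336.20

$2,336.20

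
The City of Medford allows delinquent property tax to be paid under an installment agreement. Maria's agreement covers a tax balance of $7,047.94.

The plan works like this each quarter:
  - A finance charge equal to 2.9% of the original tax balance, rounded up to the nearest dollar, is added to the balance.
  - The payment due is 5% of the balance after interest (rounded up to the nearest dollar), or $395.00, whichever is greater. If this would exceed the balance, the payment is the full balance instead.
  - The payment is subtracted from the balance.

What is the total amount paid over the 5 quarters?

$1,975.00

Quarter 1: opening $7,047.94; interest $205.00 → $7,252.94; payment $395.00; balance $6,857.94
Quarter 2: opening $6,857.94; interest $205.00 → $7,062.94; payment $395.00; balance $6,667.94
Quarter 3: opening $6,667.94; interest $205.00 → $6,872.94; payment $395.00; balance $6,477.94
Quarter 4: opening $6,477.94; interest $205.00 → $6,682.94; payment $395.00; balance $6,287.94
Quarter 5: opening $6,287.94; interest $205.00 → $6,492.94; payment $395.00; balance $6,097.94
Total paid: $1,975.00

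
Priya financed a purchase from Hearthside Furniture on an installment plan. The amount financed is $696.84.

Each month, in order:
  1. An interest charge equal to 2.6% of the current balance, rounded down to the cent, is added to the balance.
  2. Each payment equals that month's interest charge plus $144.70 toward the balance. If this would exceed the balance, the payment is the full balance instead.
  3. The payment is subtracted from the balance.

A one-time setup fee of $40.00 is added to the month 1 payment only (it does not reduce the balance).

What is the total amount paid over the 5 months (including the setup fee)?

# | Opening | Interest | Payment | Fee | End bal
1 | $696.84 | $18.11 | $162.81 | $40.00 | $552.14
2 | $552.14 | $14.35 | $159.05 | — | $407.44
3 | $407.44 | $10.59 | $155.29 | — | $262.74
4 | $262.74 | $6.83 | $151.53 | — | $118.04
5 | $118.04 | $3.06 | $121.10 | — | $0.00
Total paid: $789.78

$789.78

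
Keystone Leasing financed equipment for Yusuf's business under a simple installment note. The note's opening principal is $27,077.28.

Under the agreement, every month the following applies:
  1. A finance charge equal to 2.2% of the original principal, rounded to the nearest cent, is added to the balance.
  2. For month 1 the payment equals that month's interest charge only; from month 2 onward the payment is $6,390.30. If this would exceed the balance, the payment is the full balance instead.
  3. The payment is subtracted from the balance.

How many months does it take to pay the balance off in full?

6

Month 1: opening $27,077.28; interest $595.70 → $27,672.98; payment $595.70; balance $27,077.28
Month 2: opening $27,077.28; interest $595.70 → $27,672.98; payment $6,390.30; balance $21,282.68
Month 3: opening $21,282.68; interest $595.70 → $21,878.38; payment $6,390.30; balance $15,488.08
Month 4: opening $15,488.08; interest $595.70 → $16,083.78; payment $6,390.30; balance $9,693.48
Month 5: opening $9,693.48; interest $595.70 → $10,289.18; payment $6,390.30; balance $3,898.88
Month 6: opening $3,898.88; interest $595.70 → $4,494.58; payment $4,494.58; balance $0.00
Balance reaches $0.00 in month 6.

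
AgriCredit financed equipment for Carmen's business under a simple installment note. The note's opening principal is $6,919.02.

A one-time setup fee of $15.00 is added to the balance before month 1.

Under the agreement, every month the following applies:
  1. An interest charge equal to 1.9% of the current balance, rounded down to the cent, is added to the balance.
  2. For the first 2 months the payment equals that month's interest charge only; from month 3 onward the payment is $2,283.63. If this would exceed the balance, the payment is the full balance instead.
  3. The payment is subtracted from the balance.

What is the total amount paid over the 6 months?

$7,476.03

Month 1: opening $6,934.02; interest $131.74 → $7,065.76; payment $131.74; balance $6,934.02
Month 2: opening $6,934.02; interest $131.74 → $7,065.76; payment $131.74; balance $6,934.02
Month 3: opening $6,934.02; interest $131.74 → $7,065.76; payment $2,283.63; balance $4,782.13
Month 4: opening $4,782.13; interest $90.86 → $4,872.99; payment $2,283.63; balance $2,589.36
Month 5: opening $2,589.36; interest $49.19 → $2,638.55; payment $2,283.63; balance $354.92
Month 6: opening $354.92; interest $6.74 → $361.66; payment $361.66; balance $0.00
Total paid: $7,476.03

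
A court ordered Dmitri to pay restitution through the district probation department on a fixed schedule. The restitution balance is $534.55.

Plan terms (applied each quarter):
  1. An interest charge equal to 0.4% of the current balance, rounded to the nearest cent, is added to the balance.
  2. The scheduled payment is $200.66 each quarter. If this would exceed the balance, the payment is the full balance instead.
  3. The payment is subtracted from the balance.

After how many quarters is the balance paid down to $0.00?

# | Opening | Interest | Payment | End bal
1 | $534.55 | $2.14 | $200.66 | $336.03
2 | $336.03 | $1.34 | $200.66 | $136.71
3 | $136.71 | $0.55 | $137.26 | $0.00
Balance reaches $0.00 in quarter 3.

3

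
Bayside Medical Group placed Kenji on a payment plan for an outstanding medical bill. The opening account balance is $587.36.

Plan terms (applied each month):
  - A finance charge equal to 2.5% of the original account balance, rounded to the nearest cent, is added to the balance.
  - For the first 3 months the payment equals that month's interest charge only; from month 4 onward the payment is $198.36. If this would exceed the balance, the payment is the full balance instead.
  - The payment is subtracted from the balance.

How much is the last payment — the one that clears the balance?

Month 1: opening $587.36; interest $14.68 → $602.04; payment $14.68; balance $587.36
Month 2: opening $587.36; interest $14.68 → $602.04; payment $14.68; balance $587.36
Month 3: opening $587.36; interest $14.68 → $602.04; payment $14.68; balance $587.36
Month 4: opening $587.36; interest $14.68 → $602.04; payment $198.36; balance $403.68
Month 5: opening $403.68; interest $14.68 → $418.36; payment $198.36; balance $220.00
Month 6: opening $220.00; interest $14.68 → $234.68; payment $198.36; balance $36.32
Month 7: opening $36.32; interest $14.68 → $51.00; payment $51.00; balance $0.00

$51.00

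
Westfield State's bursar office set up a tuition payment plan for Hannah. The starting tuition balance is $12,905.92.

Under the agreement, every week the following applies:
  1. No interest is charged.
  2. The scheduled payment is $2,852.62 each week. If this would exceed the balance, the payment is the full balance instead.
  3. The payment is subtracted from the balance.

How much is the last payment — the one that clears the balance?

$1,495.44

Week 1: $12,905.92 − $2,852.62 → $10,053.30
Week 2: $10,053.30 − $2,852.62 → $7,200.68
Week 3: $7,200.68 − $2,852.62 → $4,348.06
Week 4: $4,348.06 − $2,852.62 → $1,495.44
Week 5: $1,495.44 − $1,495.44 → $0.00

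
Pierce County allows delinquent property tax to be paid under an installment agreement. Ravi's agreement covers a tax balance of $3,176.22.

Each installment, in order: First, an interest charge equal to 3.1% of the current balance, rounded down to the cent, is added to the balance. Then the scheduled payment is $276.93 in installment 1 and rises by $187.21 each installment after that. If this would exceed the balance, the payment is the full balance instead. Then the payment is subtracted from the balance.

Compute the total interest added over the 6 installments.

Installment 1: $3,176.22 +$98.46 interest = $3,274.68; pay $276.93 → $2,997.75
Installment 2: $2,997.75 +$92.93 interest = $3,090.68; pay $464.14 → $2,626.54
Installment 3: $2,626.54 +$81.42 interest = $2,707.96; pay $651.35 → $2,056.61
Installment 4: $2,056.61 +$63.75 interest = $2,120.36; pay $838.56 → $1,281.80
Installment 5: $1,281.80 +$39.73 interest = $1,321.53; pay $1,025.77 → $295.76
Installment 6: $295.76 +$9.16 interest = $304.92; pay $304.92 → $0.00
Total interest: $98.46 + $92.93 + $81.42 + $63.75 + $39.73 + $9.16 = $385.45

$385.45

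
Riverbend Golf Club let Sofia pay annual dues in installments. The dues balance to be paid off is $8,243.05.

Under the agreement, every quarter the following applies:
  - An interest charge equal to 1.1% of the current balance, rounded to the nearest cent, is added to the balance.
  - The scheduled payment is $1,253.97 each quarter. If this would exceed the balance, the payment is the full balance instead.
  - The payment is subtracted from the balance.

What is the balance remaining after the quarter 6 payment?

$1,068.49

Quarter 1: opening $8,243.05; interest $90.67 → $8,333.72; payment $1,253.97; balance $7,079.75
Quarter 2: opening $7,079.75; interest $77.88 → $7,157.63; payment $1,253.97; balance $5,903.66
Quarter 3: opening $5,903.66; interest $64.94 → $5,968.60; payment $1,253.97; balance $4,714.63
Quarter 4: opening $4,714.63; interest $51.86 → $4,766.49; payment $1,253.97; balance $3,512.52
Quarter 5: opening $3,512.52; interest $38.64 → $3,551.16; payment $1,253.97; balance $2,297.19
Quarter 6: opening $2,297.19; interest $25.27 → $2,322.46; payment $1,253.97; balance $1,068.49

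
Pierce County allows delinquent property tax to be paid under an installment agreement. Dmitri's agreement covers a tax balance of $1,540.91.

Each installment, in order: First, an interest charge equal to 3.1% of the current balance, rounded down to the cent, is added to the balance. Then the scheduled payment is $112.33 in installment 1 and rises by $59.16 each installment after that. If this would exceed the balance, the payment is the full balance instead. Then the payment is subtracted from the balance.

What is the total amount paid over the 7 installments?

Installment 1: opening $1,540.91; interest $47.76 → $1,588.67; payment $112.33; balance $1,476.34
Installment 2: opening $1,476.34; interest $45.76 → $1,522.10; payment $171.49; balance $1,350.61
Installment 3: opening $1,350.61; interest $41.86 → $1,392.47; payment $230.65; balance $1,161.82
Installment 4: opening $1,161.82; interest $36.01 → $1,197.83; payment $289.81; balance $908.02
Installment 5: opening $908.02; interest $28.14 → $936.16; payment $348.97; balance $587.19
Installment 6: opening $587.19; interest $18.20 → $605.39; payment $408.13; balance $197.26
Installment 7: opening $197.26; interest $6.11 → $203.37; payment $203.37; balance $0.00
Total paid: $1,764.75

$1,764.75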